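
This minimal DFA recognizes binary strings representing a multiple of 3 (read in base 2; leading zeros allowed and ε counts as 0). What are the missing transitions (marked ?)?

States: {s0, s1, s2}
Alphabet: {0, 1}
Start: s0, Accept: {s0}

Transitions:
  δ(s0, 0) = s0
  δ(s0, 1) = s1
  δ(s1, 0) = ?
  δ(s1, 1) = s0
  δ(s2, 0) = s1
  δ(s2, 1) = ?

From the language and accept set, identify what each state tracks — s0: value ≡ 0 (mod 3); s1: value ≡ 1 (mod 3); s2: value ≡ 2 (mod 3).
Each missing δ(q, a) is the state matching the new tracked value after reading a.
δ(s1, 0) = s2; δ(s2, 1) = s2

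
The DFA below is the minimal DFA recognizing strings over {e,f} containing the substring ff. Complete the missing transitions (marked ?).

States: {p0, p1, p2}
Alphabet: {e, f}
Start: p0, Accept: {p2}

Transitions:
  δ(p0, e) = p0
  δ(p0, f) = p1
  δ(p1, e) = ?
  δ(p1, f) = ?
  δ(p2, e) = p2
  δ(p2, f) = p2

From the language and accept set, identify what each state tracks — p0: no progress toward ff; p1: one trailing f; p2: substring ff seen.
Each missing δ(q, a) is the state matching the new tracked value after reading a.
δ(p1, e) = p0; δ(p1, f) = p2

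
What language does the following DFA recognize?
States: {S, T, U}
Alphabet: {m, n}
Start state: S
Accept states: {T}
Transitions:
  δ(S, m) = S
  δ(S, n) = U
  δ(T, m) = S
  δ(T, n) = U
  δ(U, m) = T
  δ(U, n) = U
Testing a few strings:
  'mmnn' → reject
  'nnn' → reject
  'mmn' → reject
  'nm' → accept
State roles: S=no suffix match; T=suffix is nm; U=one trailing n
All strings over {m,n} ending with nm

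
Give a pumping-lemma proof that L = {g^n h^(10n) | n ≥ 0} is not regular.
Assume L is regular with pumping length p. Idea: pumping the g-block breaks the 1:10 ratio.
Choose s = g^p h^(10p) (length 11p ≥ p). By the pumping lemma, s = xyz with |xy| ≤ p, |y| > 0, so y = g^k with k ≥ 1. Then xy²z = g^(p+k) h^(10p). For this to be in L we would need 10p = 10(p+k), i.e. 10k = 0, contradicting k ≥ 1. So xy²z ∉ L.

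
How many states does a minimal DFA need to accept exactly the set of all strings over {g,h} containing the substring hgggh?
By Myhill–Nerode, count the distinguishable equivalence classes: 6 classes — one per longest suffix of the input that is a prefix of 'hgggh' (lengths 0 through 4), plus an absorbing 'already seen hgggh' class.
6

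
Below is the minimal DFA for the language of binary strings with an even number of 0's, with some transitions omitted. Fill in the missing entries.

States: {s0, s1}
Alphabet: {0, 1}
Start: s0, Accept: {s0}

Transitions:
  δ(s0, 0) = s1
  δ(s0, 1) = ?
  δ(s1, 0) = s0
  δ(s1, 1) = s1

From the language and accept set, identify what each state tracks — s0: even number of 0's so far; s1: odd number of 0's so far.
Each missing δ(q, a) is the state matching the new tracked value after reading a.
δ(s0, 1) = s0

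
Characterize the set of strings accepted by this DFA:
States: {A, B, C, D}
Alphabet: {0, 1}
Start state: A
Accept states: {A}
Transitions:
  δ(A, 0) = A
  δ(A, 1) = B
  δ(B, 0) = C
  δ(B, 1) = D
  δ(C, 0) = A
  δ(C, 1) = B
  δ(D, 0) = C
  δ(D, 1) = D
Testing a few strings:
  '10' → reject
  '0100' → accept
  '00' → accept
  '1110' → reject
State roles: A=value ≡ 0 (mod 4); B=value ≡ 1 (mod 4); C=value ≡ 2 (mod 4); D=value ≡ 3 (mod 4)
All binary strings representing a multiple of 4 (read in base 2; leading zeros allowed and ε counts as 0)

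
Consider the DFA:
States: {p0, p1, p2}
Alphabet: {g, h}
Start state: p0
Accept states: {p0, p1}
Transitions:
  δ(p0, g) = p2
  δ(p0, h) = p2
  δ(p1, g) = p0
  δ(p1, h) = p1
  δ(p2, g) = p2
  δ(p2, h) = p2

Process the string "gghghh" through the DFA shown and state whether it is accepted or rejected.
Processing string "gghghh":
  p0 --g--> p2
  p2 --g--> p2
  p2 --h--> p2
  p2 --g--> p2
  p2 --h--> p2
  p2 --h--> p2
Final state: p2
Accept states: {p0, p1}
No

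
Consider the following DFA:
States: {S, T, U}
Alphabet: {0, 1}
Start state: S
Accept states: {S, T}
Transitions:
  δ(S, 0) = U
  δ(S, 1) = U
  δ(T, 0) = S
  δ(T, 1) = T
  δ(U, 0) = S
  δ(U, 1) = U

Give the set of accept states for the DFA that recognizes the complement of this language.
Complement accept states = All states \ Original accept states
= {S, T, U} \ {S, T}
{U}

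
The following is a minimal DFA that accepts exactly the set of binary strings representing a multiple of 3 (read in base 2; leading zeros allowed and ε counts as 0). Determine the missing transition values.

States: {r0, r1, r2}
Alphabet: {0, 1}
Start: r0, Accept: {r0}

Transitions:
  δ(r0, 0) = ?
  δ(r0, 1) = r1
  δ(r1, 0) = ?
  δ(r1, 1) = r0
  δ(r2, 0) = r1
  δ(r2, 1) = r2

From the language and accept set, identify what each state tracks — r0: value ≡ 0 (mod 3); r1: value ≡ 1 (mod 3); r2: value ≡ 2 (mod 3).
Each missing δ(q, a) is the state matching the new tracked value after reading a.
δ(r0, 0) = r0; δ(r1, 0) = r2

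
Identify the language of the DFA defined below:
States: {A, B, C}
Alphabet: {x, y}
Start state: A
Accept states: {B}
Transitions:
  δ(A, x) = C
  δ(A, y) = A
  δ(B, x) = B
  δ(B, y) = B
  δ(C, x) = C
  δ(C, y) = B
Testing a few strings:
  'yy' → reject
  'xyyx' → accept
  'yxxx' → reject
  'yxxy' → accept
State roles: A=no x seen yet; B=substring xy seen; C=seen a x, waiting for y
All strings over {x,y} containing the substring xy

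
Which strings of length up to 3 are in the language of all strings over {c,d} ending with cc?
cc, ccc, dcc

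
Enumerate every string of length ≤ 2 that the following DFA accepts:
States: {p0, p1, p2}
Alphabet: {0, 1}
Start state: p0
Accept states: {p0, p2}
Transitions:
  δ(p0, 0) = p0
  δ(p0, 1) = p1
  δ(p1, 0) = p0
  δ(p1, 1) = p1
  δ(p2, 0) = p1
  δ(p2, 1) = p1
ε, 0, 00, 10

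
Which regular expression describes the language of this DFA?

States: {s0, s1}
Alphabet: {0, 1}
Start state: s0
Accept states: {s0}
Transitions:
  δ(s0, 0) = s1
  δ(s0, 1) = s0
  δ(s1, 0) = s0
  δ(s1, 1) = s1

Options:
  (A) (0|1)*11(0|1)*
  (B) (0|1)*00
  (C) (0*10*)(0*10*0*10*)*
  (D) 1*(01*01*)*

Check each option against the DFA on short strings; one disagreement eliminates an option:
  (A) (0|1)*11(0|1)*: on ε the DFA stays in s0 and accepts (s0 ∈ Accept), but the regex does not match it → eliminate
  (B) (0|1)*00: on ε the DFA stays in s0 and accepts (s0 ∈ Accept), but the regex does not match it → eliminate
  (C) (0*10*)(0*10*0*10*)*: on ε the DFA stays in s0 and accepts (s0 ∈ Accept), but the regex does not match it → eliminate
  (D) 1*(01*01*)*: agrees with the DFA on every string of length ≤ 6
Only (D) is consistent with the DFA.
(D) 1*(01*01*)*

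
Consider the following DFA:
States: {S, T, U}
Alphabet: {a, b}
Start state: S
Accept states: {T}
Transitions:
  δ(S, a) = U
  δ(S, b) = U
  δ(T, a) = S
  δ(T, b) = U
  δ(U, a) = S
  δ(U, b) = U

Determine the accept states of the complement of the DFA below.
Complement accept states = All states \ Original accept states
= {S, T, U} \ {T}
{S, U}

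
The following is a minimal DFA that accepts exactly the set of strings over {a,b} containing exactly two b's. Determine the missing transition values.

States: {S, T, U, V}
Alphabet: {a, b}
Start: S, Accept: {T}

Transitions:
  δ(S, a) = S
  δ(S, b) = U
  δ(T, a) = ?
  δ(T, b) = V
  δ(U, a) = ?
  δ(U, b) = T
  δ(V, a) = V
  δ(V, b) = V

From the language and accept set, identify what each state tracks — S: zero b's; T: two b's; U: one b; V: ≥ three b's (dead).
Each missing δ(q, a) is the state matching the new tracked value after reading a.
δ(T, a) = T; δ(U, a) = U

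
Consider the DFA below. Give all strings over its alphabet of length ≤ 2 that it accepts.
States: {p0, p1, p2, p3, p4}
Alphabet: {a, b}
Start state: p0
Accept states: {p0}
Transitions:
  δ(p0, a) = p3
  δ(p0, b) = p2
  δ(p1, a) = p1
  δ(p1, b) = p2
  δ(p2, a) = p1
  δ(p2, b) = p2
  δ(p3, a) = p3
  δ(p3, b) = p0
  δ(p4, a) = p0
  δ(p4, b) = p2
ε, ab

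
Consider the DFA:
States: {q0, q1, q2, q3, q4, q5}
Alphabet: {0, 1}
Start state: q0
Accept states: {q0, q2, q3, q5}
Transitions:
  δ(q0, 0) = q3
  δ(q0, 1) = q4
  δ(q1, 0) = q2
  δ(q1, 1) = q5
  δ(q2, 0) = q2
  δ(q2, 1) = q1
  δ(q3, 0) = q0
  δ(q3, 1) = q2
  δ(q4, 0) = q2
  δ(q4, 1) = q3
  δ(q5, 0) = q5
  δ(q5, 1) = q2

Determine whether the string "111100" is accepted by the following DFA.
Processing string "111100":
  q0 --1--> q4
  q4 --1--> q3
  q3 --1--> q2
  q2 --1--> q1
  q1 --0--> q2
  q2 --0--> q2
Final state: q2
Accept states: {q0, q2, q3, q5}
Yes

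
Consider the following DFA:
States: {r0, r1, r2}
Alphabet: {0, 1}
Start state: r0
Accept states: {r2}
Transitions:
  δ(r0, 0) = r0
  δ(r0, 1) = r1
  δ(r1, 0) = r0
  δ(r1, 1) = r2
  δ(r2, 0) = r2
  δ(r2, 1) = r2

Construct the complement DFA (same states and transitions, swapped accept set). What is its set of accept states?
Complement accept states = All states \ Original accept states
= {r0, r1, r2} \ {r2}
{r0, r1}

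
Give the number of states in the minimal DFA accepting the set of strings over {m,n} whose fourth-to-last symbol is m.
By Myhill–Nerode, count the distinguishable equivalence classes: 2^4 = 16 classes — the DFA must remember the last 4 symbols read; every pair of distinct length-4 suffixes is distinguishable by some continuation.
16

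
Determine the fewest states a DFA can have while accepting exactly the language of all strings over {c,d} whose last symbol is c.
By Myhill–Nerode, count the distinguishable equivalence classes: 2^1 = 2 classes — the DFA must remember the last 1 symbol read; every pair of distinct length-1 suffixes is distinguishable by some continuation.
2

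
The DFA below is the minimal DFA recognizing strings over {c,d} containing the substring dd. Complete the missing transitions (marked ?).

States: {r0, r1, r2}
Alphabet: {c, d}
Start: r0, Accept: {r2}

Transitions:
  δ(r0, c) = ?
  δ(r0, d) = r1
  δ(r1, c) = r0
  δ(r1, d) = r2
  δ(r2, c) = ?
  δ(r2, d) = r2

From the language and accept set, identify what each state tracks — r0: no progress toward dd; r1: one trailing d; r2: substring dd seen.
Each missing δ(q, a) is the state matching the new tracked value after reading a.
δ(r0, c) = r0; δ(r2, c) = r2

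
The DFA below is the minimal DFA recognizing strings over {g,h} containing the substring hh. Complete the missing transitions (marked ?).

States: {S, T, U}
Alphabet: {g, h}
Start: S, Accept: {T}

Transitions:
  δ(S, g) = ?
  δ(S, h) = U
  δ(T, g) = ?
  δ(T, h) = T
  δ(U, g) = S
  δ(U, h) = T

From the language and accept set, identify what each state tracks — S: no progress toward hh; T: substring hh seen; U: one trailing h.
Each missing δ(q, a) is the state matching the new tracked value after reading a.
δ(S, g) = S; δ(T, g) = T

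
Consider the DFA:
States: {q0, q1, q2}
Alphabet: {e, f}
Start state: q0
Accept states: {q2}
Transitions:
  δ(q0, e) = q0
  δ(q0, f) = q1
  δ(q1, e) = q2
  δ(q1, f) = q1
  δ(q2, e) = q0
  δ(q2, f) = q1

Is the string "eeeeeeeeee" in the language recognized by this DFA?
Processing string "eeeeeeeeee":
  q0 --e--> q0
  q0 --e--> q0
  q0 --e--> q0
  q0 --e--> q0
  q0 --e--> q0
  q0 --e--> q0
  q0 --e--> q0
  q0 --e--> q0
  q0 --e--> q0
  q0 --e--> q0
Final state: q0
Accept states: {q2}
No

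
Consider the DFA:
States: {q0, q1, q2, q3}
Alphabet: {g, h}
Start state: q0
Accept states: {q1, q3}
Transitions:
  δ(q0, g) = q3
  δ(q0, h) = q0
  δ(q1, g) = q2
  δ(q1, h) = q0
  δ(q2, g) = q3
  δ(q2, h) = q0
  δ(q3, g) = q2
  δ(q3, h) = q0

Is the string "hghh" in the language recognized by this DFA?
Processing string "hghh":
  q0 --h--> q0
  q0 --g--> q3
  q3 --h--> q0
  q0 --h--> q0
Final state: q0
Accept states: {q1, q3}
No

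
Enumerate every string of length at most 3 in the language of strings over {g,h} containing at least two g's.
gg, ggg, ggh, ghg, hgg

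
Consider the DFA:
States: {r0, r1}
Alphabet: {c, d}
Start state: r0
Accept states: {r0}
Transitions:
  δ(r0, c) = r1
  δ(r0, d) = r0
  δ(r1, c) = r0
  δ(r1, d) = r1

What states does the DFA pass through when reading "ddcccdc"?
read 'd': r0 → r0
  read 'd': r0 → r0
  read 'c': r0 → r1
  read 'c': r1 → r0
  read 'c': r0 → r1
  read 'd': r1 → r1
  read 'c': r1 → r0
r0 -> r0 -> r0 -> r1 -> r0 -> r1 -> r1 -> r0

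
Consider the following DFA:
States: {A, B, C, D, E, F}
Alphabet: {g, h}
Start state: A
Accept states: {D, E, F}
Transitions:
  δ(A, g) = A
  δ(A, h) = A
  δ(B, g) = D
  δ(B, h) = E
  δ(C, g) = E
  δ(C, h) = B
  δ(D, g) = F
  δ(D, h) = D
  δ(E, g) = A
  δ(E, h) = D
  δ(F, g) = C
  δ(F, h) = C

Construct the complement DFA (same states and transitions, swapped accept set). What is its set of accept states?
Complement accept states = All states \ Original accept states
= {A, B, C, D, E, F} \ {D, E, F}
{A, B, C}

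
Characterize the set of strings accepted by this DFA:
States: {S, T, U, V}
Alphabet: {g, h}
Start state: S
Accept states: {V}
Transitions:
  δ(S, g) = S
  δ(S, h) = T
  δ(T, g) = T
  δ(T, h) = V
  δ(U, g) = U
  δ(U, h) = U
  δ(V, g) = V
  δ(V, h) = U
Testing a few strings:
  'hhhh' → reject
  'g' → reject
  'ggh' → reject
  'hhgh' → reject
State roles: S=zero h's; T=one h; U=≥ three h's (dead); V=two h's
All strings over {g,h} containing exactly two h's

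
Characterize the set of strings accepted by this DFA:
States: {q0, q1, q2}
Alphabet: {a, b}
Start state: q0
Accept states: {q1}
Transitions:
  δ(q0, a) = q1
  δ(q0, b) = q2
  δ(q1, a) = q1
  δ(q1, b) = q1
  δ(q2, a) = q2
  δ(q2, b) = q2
Testing a few strings:
  'b' → reject
  'a' → accept
  'ab' → accept
  'aba' → accept
State roles: q0=no input read; q1=started with a; q2=started with b (dead)
All strings over {a,b} starting with a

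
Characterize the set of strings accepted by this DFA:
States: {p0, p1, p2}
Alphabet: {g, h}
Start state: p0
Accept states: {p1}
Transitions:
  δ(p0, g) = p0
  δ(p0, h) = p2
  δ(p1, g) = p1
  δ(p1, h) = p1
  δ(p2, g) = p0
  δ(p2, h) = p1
Testing a few strings:
  'ghgh' → reject
  'ghh' → accept
  'gh' → reject
  'h' → reject
State roles: p0=no progress toward hh; p1=substring hh seen; p2=one trailing h
All strings over {g,h} containing the substring hh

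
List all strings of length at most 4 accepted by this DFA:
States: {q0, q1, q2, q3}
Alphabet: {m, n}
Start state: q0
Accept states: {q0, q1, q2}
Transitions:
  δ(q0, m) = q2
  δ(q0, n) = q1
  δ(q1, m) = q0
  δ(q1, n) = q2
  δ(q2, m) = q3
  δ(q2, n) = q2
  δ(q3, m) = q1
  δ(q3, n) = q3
ε, m, n, mn, nm, nn, mmm, mnn, nmm, nmn, nnn, mmmm, mmmn, mmnm, mnmm, mnnn, nmmn, nmnm, nmnn, nnmm, nnnn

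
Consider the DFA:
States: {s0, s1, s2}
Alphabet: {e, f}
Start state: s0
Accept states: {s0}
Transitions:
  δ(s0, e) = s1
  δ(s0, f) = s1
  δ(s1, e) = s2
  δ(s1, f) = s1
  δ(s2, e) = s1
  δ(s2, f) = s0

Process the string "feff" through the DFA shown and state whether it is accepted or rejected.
Processing string "feff":
  s0 --f--> s1
  s1 --e--> s2
  s2 --f--> s0
  s0 --f--> s1
Final state: s1
Accept states: {s0}
No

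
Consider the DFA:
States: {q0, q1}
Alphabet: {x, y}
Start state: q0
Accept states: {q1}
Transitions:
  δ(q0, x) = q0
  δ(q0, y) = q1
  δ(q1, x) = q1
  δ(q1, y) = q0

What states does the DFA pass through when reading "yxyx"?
read 'y': q0 → q1
  read 'x': q1 → q1
  read 'y': q1 → q0
  read 'x': q0 → q0
q0 -> q1 -> q1 -> q0 -> q0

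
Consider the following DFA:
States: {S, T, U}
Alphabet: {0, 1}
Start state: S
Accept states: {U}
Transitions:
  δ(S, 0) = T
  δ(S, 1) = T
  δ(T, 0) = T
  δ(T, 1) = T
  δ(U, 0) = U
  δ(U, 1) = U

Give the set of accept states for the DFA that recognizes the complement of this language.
Complement accept states = All states \ Original accept states
= {S, T, U} \ {U}
{S, T}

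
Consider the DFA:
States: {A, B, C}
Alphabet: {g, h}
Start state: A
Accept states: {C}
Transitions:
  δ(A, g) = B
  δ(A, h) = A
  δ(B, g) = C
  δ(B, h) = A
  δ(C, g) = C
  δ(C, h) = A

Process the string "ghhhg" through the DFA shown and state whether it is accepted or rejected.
Processing string "ghhhg":
  A --g--> B
  B --h--> A
  A --h--> A
  A --h--> A
  A --g--> B
Final state: B
Accept states: {C}
No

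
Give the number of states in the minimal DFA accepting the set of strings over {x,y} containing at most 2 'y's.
By Myhill–Nerode, count the distinguishable equivalence classes: 4 classes — having seen 0, 1, 2, or >2 copies of 'y'; counts 0 through 2 are accepting and >2 is dead.
4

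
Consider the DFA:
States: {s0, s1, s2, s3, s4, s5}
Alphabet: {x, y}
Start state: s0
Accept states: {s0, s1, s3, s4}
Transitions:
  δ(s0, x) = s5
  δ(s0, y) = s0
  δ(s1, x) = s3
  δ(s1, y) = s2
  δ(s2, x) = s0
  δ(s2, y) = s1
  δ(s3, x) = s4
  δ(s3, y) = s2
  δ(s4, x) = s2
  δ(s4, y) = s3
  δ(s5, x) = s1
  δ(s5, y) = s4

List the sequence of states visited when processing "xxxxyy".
read 'x': s0 → s5
  read 'x': s5 → s1
  read 'x': s1 → s3
  read 'x': s3 → s4
  read 'y': s4 → s3
  read 'y': s3 → s2
s0 -> s5 -> s1 -> s3 -> s4 -> s3 -> s2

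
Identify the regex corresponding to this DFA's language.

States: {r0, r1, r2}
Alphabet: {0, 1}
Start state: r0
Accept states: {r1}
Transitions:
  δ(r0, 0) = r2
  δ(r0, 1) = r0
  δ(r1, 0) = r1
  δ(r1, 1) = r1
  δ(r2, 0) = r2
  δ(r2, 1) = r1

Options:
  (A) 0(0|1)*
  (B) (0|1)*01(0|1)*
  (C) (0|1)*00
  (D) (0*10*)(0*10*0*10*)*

Check each option against the DFA on short strings; one disagreement eliminates an option:
  (A) 0(0|1)*: on '0' the DFA goes r0 → r2 and rejects (r2 ∉ Accept), but the regex matches it → eliminate
  (B) (0|1)*01(0|1)*: agrees with the DFA on every string of length ≤ 6
  (C) (0|1)*00: on '00' the DFA goes r0 → r2 → r2 and rejects (r2 ∉ Accept), but the regex matches it → eliminate
  (D) (0*10*)(0*10*0*10*)*: on '1' the DFA goes r0 → r0 and rejects (r0 ∉ Accept), but the regex matches it → eliminate
Only (B) is consistent with the DFA.
(B) (0|1)*01(0|1)*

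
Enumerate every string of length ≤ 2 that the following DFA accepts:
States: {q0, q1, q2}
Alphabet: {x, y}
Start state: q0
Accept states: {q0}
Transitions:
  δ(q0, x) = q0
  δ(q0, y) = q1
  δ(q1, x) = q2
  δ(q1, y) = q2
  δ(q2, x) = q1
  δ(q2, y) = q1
ε, x, xx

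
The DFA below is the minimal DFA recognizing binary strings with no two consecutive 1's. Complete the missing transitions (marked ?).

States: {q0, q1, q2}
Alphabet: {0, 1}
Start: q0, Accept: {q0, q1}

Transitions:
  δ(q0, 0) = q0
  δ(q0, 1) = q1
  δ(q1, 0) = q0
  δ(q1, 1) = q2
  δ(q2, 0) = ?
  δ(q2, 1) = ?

From the language and accept set, identify what each state tracks — q0: last symbol not 1 (ok); q1: last symbol 1 (ok); q2: saw 11 (dead).
Each missing δ(q, a) is the state matching the new tracked value after reading a.
δ(q2, 0) = q2; δ(q2, 1) = q2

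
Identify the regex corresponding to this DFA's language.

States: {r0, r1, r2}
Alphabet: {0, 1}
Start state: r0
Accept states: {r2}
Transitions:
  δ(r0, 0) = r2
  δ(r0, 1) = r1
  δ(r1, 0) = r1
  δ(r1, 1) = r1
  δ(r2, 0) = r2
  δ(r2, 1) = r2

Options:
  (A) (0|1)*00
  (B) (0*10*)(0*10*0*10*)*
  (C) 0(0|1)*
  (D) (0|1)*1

Check each option against the DFA on short strings; one disagreement eliminates an option:
  (A) (0|1)*00: on '0' the DFA goes r0 → r2 and accepts (r2 ∈ Accept), but the regex does not match it → eliminate
  (B) (0*10*)(0*10*0*10*)*: on '0' the DFA goes r0 → r2 and accepts (r2 ∈ Accept), but the regex does not match it → eliminate
  (C) 0(0|1)*: agrees with the DFA on every string of length ≤ 6
  (D) (0|1)*1: on '0' the DFA goes r0 → r2 and accepts (r2 ∈ Accept), but the regex does not match it → eliminate
Only (C) is consistent with the DFA.
(C) 0(0|1)*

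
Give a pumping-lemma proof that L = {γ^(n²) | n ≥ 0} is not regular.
Assume L is regular with pumping length p. Idea: pumping adds a fixed amount, but gaps between consecutive squares grow.
Choose s = γ^(p²) (length p² ≥ p). By the pumping lemma, s = xyz with |xy| ≤ p, |y| > 0, so |y| = k with 1 ≤ k ≤ p. Then |xy²z| = p²+k. Since p² < p²+k ≤ p²+p < (p+1)², the length p²+k lies strictly between consecutive squares, so it is not a perfect square and xy²z ∉ L.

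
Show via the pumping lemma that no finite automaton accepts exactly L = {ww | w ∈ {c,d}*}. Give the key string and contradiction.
Assume L is regular with pumping length p. Idea: pumping the leading c-block breaks the equality of the two halves.
Choose s = c^p d c^p d ∈ L (with w = c^p d). |s| = 2p+2 ≥ p. By the pumping lemma, s = xyz with |xy| ≤ p, |y| > 0, so y = c^k with k ≥ 1, in the first c-block. Then xy²z = c^(p+k) d c^p d, of length 2p+2+k. If k is odd this length is odd, so it cannot be of the form ww. If k is even, each half has length p+1+k/2 ≤ p+k, so the first half lies entirely inside the leading c-block and contains no d, while the second half ends in d; the halves differ. Either way xy²z ∉ L.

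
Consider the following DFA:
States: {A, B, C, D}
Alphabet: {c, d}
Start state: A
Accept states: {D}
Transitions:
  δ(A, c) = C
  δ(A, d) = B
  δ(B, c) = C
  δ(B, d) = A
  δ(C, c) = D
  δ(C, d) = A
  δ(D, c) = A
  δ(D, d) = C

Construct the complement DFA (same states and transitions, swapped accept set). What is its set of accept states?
Complement accept states = All states \ Original accept states
= {A, B, C, D} \ {D}
{A, B, C}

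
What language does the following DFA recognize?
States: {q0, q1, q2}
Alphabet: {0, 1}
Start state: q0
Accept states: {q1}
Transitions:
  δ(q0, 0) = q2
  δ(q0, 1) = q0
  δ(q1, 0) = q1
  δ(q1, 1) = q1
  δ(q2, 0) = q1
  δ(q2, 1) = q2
Testing a few strings:
  '0' → reject
  '1110' → reject
  '101' → reject
  '10' → reject
State roles: q0=zero 0's seen; q1=≥ two 0's seen; q2=one 0 seen
All binary strings containing at least two 0's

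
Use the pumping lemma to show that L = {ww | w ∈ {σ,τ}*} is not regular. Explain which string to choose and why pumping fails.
Assume L is regular with pumping length p. Idea: pumping the leading σ-block breaks the equality of the two halves.
Choose s = σ^p τ σ^p τ ∈ L (with w = σ^p τ). |s| = 2p+2 ≥ p. By the pumping lemma, s = xyz with |xy| ≤ p, |y| > 0, so y = σ^k with k ≥ 1, in the first σ-block. Then xy²z = σ^(p+k) τ σ^p τ, of length 2p+2+k. If k is odd this length is odd, so it cannot be of the form ww. If k is even, each half has length p+1+k/2 ≤ p+k, so the first half lies entirely inside the leading σ-block and contains no τ, while the second half ends in τ; the halves differ. Either way xy²z ∉ L.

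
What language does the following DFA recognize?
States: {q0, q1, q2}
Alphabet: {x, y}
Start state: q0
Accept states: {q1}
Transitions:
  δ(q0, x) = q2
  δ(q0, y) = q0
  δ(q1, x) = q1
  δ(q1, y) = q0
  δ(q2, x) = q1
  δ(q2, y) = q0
Testing a few strings:
  'yxy' → reject
  'xxxy' → reject
  'xxx' → accept
  'yxx' → accept
State roles: q0=last symbol not x; q1=two trailing x's; q2=one trailing x
All strings over {x,y} ending with xx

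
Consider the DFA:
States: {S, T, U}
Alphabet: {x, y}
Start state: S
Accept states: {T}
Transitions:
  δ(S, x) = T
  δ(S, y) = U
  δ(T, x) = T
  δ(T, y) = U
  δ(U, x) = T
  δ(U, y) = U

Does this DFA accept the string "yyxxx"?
Processing string "yyxxx":
  S --y--> U
  U --y--> U
  U --x--> T
  T --x--> T
  T --x--> T
Final state: T
Accept states: {T}
Yes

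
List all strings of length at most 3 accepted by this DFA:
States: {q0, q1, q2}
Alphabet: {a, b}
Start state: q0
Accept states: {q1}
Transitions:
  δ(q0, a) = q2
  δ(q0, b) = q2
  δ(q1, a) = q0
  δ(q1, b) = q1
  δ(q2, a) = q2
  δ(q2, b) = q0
None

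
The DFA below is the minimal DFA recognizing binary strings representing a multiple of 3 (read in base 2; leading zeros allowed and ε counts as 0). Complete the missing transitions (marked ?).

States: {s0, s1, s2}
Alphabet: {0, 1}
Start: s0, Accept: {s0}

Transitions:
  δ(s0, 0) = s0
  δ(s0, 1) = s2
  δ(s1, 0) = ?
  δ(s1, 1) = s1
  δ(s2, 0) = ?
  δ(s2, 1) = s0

From the language and accept set, identify what each state tracks — s0: value ≡ 0 (mod 3); s1: value ≡ 2 (mod 3); s2: value ≡ 1 (mod 3).
Each missing δ(q, a) is the state matching the new tracked value after reading a.
δ(s1, 0) = s2; δ(s2, 0) = s1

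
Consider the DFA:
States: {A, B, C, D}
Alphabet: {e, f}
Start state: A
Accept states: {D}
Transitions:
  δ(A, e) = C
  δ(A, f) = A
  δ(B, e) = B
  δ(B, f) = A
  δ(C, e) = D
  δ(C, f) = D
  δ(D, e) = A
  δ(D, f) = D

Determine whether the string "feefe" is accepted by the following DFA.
Processing string "feefe":
  A --f--> A
  A --e--> C
  C --e--> D
  D --f--> D
  D --e--> A
Final state: A
Accept states: {D}
No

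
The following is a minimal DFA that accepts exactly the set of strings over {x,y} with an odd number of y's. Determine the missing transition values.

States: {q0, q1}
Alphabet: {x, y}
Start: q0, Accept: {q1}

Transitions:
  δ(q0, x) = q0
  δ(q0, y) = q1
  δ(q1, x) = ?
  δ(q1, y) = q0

From the language and accept set, identify what each state tracks — q0: even number of y's so far; q1: odd number of y's so far.
Each missing δ(q, a) is the state matching the new tracked value after reading a.
δ(q1, x) = q1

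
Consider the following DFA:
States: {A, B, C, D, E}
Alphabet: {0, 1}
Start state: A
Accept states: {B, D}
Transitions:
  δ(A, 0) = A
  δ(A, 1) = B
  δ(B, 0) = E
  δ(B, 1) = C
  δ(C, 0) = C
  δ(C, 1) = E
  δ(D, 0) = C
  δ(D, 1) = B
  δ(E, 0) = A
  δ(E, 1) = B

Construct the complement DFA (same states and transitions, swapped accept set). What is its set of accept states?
Complement accept states = All states \ Original accept states
= {A, B, C, D, E} \ {B, D}
{A, C, E}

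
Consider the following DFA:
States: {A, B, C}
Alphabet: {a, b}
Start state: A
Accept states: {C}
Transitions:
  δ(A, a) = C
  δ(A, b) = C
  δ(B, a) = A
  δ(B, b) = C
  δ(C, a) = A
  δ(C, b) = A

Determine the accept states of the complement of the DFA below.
Complement accept states = All states \ Original accept states
= {A, B, C} \ {C}
{A, B}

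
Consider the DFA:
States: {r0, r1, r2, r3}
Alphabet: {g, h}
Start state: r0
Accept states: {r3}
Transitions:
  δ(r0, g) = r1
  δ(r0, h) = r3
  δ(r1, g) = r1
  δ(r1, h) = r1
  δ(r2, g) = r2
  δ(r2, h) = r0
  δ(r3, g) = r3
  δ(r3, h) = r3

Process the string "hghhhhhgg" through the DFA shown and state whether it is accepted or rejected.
Processing string "hghhhhhgg":
  r0 --h--> r3
  r3 --g--> r3
  r3 --h--> r3
  r3 --h--> r3
  r3 --h--> r3
  r3 --h--> r3
  r3 --h--> r3
  r3 --g--> r3
  r3 --g--> r3
Final state: r3
Accept states: {r3}
Yes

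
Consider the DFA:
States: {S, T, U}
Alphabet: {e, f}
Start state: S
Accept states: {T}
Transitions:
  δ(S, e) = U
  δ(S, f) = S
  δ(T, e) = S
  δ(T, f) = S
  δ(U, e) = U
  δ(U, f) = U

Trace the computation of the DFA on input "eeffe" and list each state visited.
read 'e': S → U
  read 'e': U → U
  read 'f': U → U
  read 'f': U → U
  read 'e': U → U
S -> U -> U -> U -> U -> U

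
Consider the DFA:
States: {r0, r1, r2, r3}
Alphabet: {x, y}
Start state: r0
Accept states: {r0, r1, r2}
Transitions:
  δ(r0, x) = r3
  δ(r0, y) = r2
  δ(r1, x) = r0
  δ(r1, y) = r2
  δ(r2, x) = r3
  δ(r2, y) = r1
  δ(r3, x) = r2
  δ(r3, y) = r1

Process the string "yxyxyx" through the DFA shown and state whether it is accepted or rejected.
Processing string "yxyxyx":
  r0 --y--> r2
  r2 --x--> r3
  r3 --y--> r1
  r1 --x--> r0
  r0 --y--> r2
  r2 --x--> r3
Final state: r3
Accept states: {r0, r1, r2}
No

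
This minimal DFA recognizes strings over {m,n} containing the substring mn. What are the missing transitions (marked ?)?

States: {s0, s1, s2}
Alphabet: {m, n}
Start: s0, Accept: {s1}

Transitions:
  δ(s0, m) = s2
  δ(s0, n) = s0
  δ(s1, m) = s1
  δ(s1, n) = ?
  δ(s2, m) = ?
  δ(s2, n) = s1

From the language and accept set, identify what each state tracks — s0: no m seen yet; s1: substring mn seen; s2: seen a m, waiting for n.
Each missing δ(q, a) is the state matching the new tracked value after reading a.
δ(s1, n) = s1; δ(s2, m) = s2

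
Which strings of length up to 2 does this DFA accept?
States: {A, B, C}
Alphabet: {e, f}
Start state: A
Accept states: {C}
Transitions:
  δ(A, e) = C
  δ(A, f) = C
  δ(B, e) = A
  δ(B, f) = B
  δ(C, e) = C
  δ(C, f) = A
e, f, ee, fe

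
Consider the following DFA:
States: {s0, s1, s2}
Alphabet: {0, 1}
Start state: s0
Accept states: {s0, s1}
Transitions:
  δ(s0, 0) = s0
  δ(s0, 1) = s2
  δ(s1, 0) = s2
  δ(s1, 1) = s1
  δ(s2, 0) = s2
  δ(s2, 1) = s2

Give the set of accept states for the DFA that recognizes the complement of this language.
Complement accept states = All states \ Original accept states
= {s0, s1, s2} \ {s0, s1}
{s2}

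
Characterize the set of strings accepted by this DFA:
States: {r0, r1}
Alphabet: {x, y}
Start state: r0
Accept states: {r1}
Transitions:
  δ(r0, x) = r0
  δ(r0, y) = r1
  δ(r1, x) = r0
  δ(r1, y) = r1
Testing a few strings:
  'yy' → accept
  'y' → accept
  'xyy' → accept
  'x' → reject
State roles: r0=last symbol not y; r1=last symbol is y
All strings over {x,y} ending with y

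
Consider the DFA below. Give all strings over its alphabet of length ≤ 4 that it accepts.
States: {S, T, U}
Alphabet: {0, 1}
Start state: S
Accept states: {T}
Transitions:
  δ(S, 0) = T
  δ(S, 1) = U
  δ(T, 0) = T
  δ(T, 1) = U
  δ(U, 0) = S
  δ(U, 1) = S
0, 00, 000, 100, 110, 0000, 0100, 0110, 1000, 1100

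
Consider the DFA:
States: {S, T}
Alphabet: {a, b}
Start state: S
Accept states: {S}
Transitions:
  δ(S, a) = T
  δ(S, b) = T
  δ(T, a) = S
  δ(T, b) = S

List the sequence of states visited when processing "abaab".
read 'a': S → T
  read 'b': T → S
  read 'a': S → T
  read 'a': T → S
  read 'b': S → T
S -> T -> S -> T -> S -> T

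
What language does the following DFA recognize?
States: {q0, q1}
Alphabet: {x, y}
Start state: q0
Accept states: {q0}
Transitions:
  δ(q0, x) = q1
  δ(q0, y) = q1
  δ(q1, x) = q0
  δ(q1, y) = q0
Testing a few strings:
  'yxy' → reject
  'yyy' → reject
  'yx' → accept
  'x' → reject
State roles: q0=even length so far; q1=odd length so far
All strings over {x,y} of even length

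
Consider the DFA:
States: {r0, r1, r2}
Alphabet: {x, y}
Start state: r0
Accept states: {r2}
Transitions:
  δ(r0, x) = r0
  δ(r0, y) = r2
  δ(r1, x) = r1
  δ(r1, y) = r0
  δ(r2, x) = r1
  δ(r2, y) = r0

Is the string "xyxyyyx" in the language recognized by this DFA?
Processing string "xyxyyyx":
  r0 --x--> r0
  r0 --y--> r2
  r2 --x--> r1
  r1 --y--> r0
  r0 --y--> r2
  r2 --y--> r0
  r0 --x--> r0
Final state: r0
Accept states: {r2}
No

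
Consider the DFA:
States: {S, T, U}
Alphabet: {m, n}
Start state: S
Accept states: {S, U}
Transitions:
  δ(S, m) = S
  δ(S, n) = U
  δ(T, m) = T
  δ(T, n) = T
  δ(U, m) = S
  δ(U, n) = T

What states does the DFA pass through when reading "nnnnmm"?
read 'n': S → U
  read 'n': U → T
  read 'n': T → T
  read 'n': T → T
  read 'm': T → T
  read 'm': T → T
S -> U -> T -> T -> T -> T -> T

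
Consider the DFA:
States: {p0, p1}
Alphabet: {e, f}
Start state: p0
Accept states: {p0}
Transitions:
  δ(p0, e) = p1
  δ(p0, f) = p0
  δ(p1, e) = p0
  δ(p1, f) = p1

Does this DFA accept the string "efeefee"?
Processing string "efeefee":
  p0 --e--> p1
  p1 --f--> p1
  p1 --e--> p0
  p0 --e--> p1
  p1 --f--> p1
  p1 --e--> p0
  p0 --e--> p1
Final state: p1
Accept states: {p0}
No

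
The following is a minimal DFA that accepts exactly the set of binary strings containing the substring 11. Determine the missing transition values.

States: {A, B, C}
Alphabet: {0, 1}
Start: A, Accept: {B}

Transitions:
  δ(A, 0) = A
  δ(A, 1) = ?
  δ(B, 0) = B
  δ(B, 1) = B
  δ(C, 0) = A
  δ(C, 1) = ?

From the language and accept set, identify what each state tracks — A: no progress toward 11; B: substring 11 seen; C: one trailing 1.
Each missing δ(q, a) is the state matching the new tracked value after reading a.
δ(A, 1) = C; δ(C, 1) = B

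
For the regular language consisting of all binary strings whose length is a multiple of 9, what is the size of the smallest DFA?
By Myhill–Nerode, count the distinguishable equivalence classes: 9 classes — one per residue of the length mod 9; class i is distinguished from class j by any string of length (9 − i) mod 9.
9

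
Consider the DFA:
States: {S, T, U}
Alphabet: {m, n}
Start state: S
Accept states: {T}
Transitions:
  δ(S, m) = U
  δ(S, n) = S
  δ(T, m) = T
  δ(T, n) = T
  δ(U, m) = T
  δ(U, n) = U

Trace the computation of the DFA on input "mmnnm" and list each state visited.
read 'm': S → U
  read 'm': U → T
  read 'n': T → T
  read 'n': T → T
  read 'm': T → T
S -> U -> T -> T -> T -> T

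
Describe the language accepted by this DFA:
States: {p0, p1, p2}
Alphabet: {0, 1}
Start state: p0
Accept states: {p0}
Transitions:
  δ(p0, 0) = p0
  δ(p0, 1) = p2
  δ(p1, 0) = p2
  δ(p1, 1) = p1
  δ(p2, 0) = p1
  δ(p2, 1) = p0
Testing a few strings:
  '01' → reject
  '1' → reject
  '0000' → accept
  '10' → reject
State roles: p0=value ≡ 0 (mod 3); p1=value ≡ 2 (mod 3); p2=value ≡ 1 (mod 3)
All binary strings representing a multiple of 3 (read in base 2; leading zeros allowed and ε counts as 0)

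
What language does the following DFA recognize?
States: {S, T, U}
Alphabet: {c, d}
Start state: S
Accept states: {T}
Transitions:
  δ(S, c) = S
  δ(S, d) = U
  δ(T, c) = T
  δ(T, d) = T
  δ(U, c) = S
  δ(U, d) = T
Testing a few strings:
  'ddcc' → accept
  'cc' → reject
  'cdcd' → reject
  'c' → reject
State roles: S=no progress toward dd; T=substring dd seen; U=one trailing d
All strings over {c,d} containing the substring dd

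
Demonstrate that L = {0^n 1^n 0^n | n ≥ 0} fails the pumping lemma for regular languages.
Assume L is regular with pumping length p. Idea: pumping the first 0-block unbalances it against the other two.
Choose s = 0^p 1^p 0^p ∈ L (|s| = 3p ≥ p). By the pumping lemma, s = xyz with |xy| ≤ p, |y| > 0, so y = 0^k with k ≥ 1, inside the first 0-block. Then xy²z = 0^(p+k) 1^p 0^p. The first block has length p+k ≠ p, so the three block lengths are no longer equal and xy²z ∉ L.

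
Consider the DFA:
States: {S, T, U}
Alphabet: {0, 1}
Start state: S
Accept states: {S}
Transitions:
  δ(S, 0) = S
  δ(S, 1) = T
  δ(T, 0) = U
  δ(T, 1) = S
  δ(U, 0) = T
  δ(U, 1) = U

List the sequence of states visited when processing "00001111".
read '0': S → S
  read '0': S → S
  read '0': S → S
  read '0': S → S
  read '1': S → T
  read '1': T → S
  read '1': S → T
  read '1': T → S
S -> S -> S -> S -> S -> T -> S -> T -> S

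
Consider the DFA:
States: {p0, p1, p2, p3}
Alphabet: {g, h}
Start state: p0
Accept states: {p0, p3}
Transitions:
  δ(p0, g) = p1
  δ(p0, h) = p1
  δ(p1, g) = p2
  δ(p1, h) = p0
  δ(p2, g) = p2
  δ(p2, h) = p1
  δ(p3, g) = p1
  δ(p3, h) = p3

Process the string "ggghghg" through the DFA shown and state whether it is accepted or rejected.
Processing string "ggghghg":
  p0 --g--> p1
  p1 --g--> p2
  p2 --g--> p2
  p2 --h--> p1
  p1 --g--> p2
  p2 --h--> p1
  p1 --g--> p2
Final state: p2
Accept states: {p0, p3}
No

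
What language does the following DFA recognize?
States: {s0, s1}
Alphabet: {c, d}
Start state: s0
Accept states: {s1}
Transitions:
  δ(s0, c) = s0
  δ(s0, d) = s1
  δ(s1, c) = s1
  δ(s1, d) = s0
Testing a few strings:
  'ddc' → reject
  'd' → accept
  'c' → reject
  'cc' → reject
State roles: s0=even number of d's so far; s1=odd number of d's so far
All strings over {c,d} with an odd number of d's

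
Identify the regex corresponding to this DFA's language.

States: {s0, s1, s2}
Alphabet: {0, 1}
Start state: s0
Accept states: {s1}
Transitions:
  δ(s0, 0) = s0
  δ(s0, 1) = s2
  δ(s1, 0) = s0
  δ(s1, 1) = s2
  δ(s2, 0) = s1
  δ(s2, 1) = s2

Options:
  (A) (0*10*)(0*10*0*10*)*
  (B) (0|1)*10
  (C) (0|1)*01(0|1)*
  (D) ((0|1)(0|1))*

Check each option against the DFA on short strings; one disagreement eliminates an option:
  (A) (0*10*)(0*10*0*10*)*: on '1' the DFA goes s0 → s2 and rejects (s2 ∉ Accept), but the regex matches it → eliminate
  (B) (0|1)*10: agrees with the DFA on every string of length ≤ 6
  (C) (0|1)*01(0|1)*: on '01' the DFA goes s0 → s0 → s2 and rejects (s2 ∉ Accept), but the regex matches it → eliminate
  (D) ((0|1)(0|1))*: on ε the DFA stays in s0 and rejects (s0 ∉ Accept), but the regex matches it → eliminate
Only (B) is consistent with the DFA.
(B) (0|1)*10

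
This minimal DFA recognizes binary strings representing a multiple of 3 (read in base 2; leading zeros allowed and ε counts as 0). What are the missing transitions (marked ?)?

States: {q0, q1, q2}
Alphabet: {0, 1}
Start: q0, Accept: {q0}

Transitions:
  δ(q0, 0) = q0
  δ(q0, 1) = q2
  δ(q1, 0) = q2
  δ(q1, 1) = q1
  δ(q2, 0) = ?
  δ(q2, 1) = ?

From the language and accept set, identify what each state tracks — q0: value ≡ 0 (mod 3); q1: value ≡ 2 (mod 3); q2: value ≡ 1 (mod 3).
Each missing δ(q, a) is the state matching the new tracked value after reading a.
δ(q2, 0) = q1; δ(q2, 1) = q0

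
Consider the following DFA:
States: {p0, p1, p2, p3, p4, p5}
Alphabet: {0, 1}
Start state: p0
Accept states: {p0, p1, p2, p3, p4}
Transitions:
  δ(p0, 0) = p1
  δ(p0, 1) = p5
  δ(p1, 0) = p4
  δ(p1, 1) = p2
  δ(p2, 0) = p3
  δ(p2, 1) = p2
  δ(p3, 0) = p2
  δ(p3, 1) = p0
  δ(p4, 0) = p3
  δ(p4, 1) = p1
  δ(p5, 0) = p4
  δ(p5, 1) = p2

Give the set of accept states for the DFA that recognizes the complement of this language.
Complement accept states = All states \ Original accept states
= {p0, p1, p2, p3, p4, p5} \ {p0, p1, p2, p3, p4}
{p5}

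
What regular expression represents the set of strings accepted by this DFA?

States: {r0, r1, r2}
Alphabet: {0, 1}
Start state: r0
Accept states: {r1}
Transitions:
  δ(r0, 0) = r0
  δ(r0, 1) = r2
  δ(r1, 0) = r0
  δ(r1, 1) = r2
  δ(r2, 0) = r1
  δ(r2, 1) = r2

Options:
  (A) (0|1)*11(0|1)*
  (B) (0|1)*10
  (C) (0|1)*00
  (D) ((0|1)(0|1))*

Check each option against the DFA on short strings; one disagreement eliminates an option:
  (A) (0|1)*11(0|1)*: on '10' the DFA goes r0 → r2 → r1 and accepts (r1 ∈ Accept), but the regex does not match it → eliminate
  (B) (0|1)*10: agrees with the DFA on every string of length ≤ 6
  (C) (0|1)*00: on '00' the DFA goes r0 → r0 → r0 and rejects (r0 ∉ Accept), but the regex matches it → eliminate
  (D) ((0|1)(0|1))*: on ε the DFA stays in r0 and rejects (r0 ∉ Accept), but the regex matches it → eliminate
Only (B) is consistent with the DFA.
(B) (0|1)*10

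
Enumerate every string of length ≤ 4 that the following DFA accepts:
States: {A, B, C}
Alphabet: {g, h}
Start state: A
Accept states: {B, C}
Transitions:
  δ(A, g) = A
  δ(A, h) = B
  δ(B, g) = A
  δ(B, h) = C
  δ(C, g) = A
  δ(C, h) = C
h, gh, hh, ggh, ghh, hgh, hhh, gggh, gghh, ghgh, ghhh, hggh, hghh, hhgh, hhhh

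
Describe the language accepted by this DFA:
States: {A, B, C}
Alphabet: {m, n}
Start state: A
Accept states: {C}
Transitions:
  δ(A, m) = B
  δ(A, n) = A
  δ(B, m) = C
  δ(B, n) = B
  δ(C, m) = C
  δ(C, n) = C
Testing a few strings:
  'nn' → reject
  'nmn' → reject
  'mn' → reject
  'nmmm' → accept
State roles: A=zero m's seen; B=one m seen; C=≥ two m's seen
All strings over {m,n} containing at least two m's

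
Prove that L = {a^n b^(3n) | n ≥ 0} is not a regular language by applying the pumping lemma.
Assume L is regular with pumping length p. Idea: pumping the a-block breaks the 1:3 ratio.
Choose s = a^p b^(3p) (length 4p ≥ p). By the pumping lemma, s = xyz with |xy| ≤ p, |y| > 0, so y = a^k with k ≥ 1. Then xy²z = a^(p+k) b^(3p). For this to be in L we would need 3p = 3(p+k), i.e. 3k = 0, contradicting k ≥ 1. So xy²z ∉ L.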